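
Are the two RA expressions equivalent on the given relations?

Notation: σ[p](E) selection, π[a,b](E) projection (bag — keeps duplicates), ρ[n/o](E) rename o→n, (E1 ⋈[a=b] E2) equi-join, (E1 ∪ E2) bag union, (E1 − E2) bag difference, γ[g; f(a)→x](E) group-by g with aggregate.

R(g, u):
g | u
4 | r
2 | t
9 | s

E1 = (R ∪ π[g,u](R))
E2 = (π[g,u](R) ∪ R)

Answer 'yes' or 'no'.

E1 row counts bottom-up:
  R → 3
  R → 3
  π[g,u](R) → 3
  (R ∪ π[g,u](R)) → 6
E2 row counts bottom-up:
  R → 3
  π[g,u](R) → 3
  R → 3
  (π[g,u](R) ∪ R) → 6

E1 and E2 produce the same multiset:
g | u
2 | t
2 | t
4 | r
4 | r
9 | s
9 | s

yes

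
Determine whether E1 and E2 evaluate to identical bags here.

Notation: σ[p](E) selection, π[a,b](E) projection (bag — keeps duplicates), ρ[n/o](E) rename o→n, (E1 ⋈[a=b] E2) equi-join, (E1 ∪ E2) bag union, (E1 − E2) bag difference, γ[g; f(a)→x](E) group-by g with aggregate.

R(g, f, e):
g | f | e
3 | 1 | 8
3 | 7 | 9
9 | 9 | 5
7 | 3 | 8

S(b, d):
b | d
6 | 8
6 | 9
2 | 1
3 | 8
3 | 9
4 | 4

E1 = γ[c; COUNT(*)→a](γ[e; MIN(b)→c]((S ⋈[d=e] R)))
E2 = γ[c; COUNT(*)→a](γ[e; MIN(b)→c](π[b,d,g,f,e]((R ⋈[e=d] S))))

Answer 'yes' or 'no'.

E1 stepwise |·|:
  S → 6
  R → 4
  (S ⋈[d=e] R) → 6
  γ[e; MIN(b)→c]((S ⋈[d=e] R)) → 2
  γ[c; COUNT(*)→a](γ[e; MIN(b)→c]((S ⋈[d=e] R))) → 1
E2 stepwise |·|:
  R → 4
  S → 6
  (R ⋈[e=d] S) → 6
  π[b,d,g,f,e]((R ⋈[e=d] S)) → 6
  γ[e; MIN(b)→c](π[b,d,g,f,e]((R ⋈[e=d] S))) → 2
  γ[c; COUNT(*)→a](γ[e; MIN(b)→c](π[b,d,g,f,e]((R ⋈[e=d] S)))) → 1

E1 and E2 produce the same multiset:
c | a
3 | 2

yes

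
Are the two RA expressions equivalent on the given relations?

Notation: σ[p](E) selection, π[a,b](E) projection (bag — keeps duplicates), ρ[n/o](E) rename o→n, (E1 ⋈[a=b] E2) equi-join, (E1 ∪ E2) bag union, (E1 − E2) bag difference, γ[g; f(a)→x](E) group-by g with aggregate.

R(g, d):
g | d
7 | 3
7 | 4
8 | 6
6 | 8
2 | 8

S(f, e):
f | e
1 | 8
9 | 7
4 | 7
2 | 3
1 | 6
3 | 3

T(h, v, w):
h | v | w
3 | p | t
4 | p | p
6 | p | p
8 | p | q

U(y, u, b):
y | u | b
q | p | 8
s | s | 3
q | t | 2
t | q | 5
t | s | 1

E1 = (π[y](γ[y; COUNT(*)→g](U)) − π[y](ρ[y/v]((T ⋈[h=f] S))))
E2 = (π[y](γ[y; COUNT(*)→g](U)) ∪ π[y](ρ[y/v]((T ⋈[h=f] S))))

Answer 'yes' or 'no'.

E1 subexpression sizes:
  U → 5
  γ[y; COUNT(*)→g](U) → 3
  π[y](γ[y; COUNT(*)→g](U)) → 3
  T → 4
  S → 6
  (T ⋈[h=f] S) → 2
  ρ[y/v]((T ⋈[h=f] S)) → 2
  π[y](ρ[y/v]((T ⋈[h=f] S))) → 2
  (π[y](γ[y; COUNT(*)→g](U)) − π[y](ρ[y/v]((T ⋈[h=f] S)))) → 3
E2 subexpression sizes:
  U → 5
  γ[y; COUNT(*)→g](U) → 3
  π[y](γ[y; COUNT(*)→g](U)) → 3
  T → 4
  S → 6
  (T ⋈[h=f] S) → 2
  ρ[y/v]((T ⋈[h=f] S)) → 2
  π[y](ρ[y/v]((T ⋈[h=f] S))) → 2
  (π[y](γ[y; COUNT(*)→g](U)) ∪ π[y](ρ[y/v]((T ⋈[h=f] S)))) → 5

E1 result:
y
q
s
t
E2 result:
y
p
p
q
s
t
Witness: ('p',) appears 0× in E1 but 2× in E2.

no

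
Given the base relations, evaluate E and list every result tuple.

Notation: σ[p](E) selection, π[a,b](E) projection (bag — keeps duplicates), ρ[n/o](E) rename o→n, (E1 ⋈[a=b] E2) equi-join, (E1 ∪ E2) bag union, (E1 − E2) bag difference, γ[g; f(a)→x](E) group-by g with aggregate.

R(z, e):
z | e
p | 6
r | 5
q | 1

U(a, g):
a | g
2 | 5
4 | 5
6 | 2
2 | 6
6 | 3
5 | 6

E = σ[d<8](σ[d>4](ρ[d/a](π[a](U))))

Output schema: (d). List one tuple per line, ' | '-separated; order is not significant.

Per-node cardinality:
  U → 6
  π[a](U) → 6
  ρ[d/a](π[a](U)) → 6
  σ[d>4](ρ[d/a](π[a](U))) → 3
  σ[d<8](σ[d>4](ρ[d/a](π[a](U)))) → 3

== RESULT ==
d
5
6
6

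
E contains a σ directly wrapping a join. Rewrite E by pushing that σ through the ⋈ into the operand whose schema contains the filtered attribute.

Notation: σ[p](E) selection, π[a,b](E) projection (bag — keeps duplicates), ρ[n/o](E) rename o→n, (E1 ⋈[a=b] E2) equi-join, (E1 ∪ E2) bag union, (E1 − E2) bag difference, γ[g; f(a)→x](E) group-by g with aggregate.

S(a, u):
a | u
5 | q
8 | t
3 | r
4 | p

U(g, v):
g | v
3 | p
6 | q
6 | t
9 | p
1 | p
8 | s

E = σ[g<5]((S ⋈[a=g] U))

σ filters on g, owned by the right side.
E' = (S ⋈[a=g] σ[g<5](U))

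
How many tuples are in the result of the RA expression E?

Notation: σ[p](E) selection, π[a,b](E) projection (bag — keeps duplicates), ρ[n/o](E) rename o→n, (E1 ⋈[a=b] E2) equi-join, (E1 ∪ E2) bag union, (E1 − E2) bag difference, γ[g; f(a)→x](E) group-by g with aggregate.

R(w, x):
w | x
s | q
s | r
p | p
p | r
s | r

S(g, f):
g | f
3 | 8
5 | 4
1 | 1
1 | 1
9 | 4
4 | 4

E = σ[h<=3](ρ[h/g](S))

Stepwise |·|:
  S → 6
  ρ[h/g](S) → 6
  σ[h<=3](ρ[h/g](S)) → 3

|E| = 3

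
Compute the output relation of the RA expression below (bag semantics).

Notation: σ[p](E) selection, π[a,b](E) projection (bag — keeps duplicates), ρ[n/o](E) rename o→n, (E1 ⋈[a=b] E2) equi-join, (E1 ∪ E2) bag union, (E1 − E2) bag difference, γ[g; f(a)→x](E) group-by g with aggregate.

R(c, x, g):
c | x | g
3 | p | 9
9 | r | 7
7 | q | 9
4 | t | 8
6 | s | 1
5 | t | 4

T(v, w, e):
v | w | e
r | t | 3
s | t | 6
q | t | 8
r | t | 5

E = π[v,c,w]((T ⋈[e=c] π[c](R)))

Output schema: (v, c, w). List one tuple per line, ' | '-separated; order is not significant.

Per-node cardinality:
  T → 4
  R → 6
  π[c](R) → 6
  (T ⋈[e=c] π[c](R)) → 3
  π[v,c,w]((T ⋈[e=c] π[c](R))) → 3

== RESULT ==
v | c | w
r | 3 | t
r | 5 | t
s | 6 | t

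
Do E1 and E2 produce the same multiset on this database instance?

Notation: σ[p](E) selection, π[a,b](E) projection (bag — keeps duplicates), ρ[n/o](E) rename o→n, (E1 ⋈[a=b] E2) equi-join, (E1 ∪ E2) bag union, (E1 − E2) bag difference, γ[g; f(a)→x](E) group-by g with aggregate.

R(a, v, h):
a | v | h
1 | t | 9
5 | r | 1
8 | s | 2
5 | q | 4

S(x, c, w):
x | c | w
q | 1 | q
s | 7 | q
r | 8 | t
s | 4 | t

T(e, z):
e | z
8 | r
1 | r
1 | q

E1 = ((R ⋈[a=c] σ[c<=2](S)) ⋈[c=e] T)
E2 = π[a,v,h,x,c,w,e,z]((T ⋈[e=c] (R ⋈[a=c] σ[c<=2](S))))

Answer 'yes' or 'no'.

E1 row counts bottom-up:
  R → 4
  S → 4
  σ[c<=2](S) → 1
  (R ⋈[a=c] σ[c<=2](S)) → 1
  T → 3
  ((R ⋈[a=c] σ[c<=2](S)) ⋈[c=e] T) → 2
E2 row counts bottom-up:
  T → 3
  R → 4
  S → 4
  σ[c<=2](S) → 1
  (R ⋈[a=c] σ[c<=2](S)) → 1
  (T ⋈[e=c] (R ⋈[a=c] σ[c<=2](S))) → 2
  π[a,v,h,x,c,w,e,z]((T ⋈[e=c] (R ⋈[a=c] σ[c<=2](S)))) → 2

E1 and E2 produce the same multiset:
a | v | h | x | c | w | e | z
1 | t | 9 | q | 1 | q | 1 | q
1 | t | 9 | q | 1 | q | 1 | r

yes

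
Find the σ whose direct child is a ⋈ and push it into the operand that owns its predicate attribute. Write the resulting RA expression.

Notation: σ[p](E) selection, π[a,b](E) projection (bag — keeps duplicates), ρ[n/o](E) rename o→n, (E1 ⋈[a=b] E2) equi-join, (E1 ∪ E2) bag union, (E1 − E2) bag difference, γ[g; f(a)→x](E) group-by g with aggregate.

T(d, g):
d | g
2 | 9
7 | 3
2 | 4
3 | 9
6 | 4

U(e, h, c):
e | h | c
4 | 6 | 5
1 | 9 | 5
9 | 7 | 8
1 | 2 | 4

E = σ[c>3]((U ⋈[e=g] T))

σ filters on c, owned by the left side.
E' = (σ[c>3](U) ⋈[e=g] T)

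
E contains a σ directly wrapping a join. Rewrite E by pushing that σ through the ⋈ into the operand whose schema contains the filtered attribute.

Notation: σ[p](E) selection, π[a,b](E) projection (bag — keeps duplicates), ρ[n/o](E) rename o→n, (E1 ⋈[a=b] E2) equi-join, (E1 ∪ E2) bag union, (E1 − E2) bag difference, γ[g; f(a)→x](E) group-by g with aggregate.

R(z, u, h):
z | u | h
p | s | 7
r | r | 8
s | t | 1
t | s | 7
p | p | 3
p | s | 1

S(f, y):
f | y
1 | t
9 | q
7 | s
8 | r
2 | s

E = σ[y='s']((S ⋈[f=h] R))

σ filters on y, owned by the left side.
E' = (σ[y='s'](S) ⋈[f=h] R)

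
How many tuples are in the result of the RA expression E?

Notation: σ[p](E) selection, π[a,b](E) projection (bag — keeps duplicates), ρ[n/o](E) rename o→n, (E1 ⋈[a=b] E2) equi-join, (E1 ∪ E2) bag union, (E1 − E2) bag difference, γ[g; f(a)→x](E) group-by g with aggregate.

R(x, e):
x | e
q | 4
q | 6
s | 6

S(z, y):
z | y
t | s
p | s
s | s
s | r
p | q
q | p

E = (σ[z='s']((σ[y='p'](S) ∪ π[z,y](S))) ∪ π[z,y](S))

Row counts bottom-up:
  S → 6
  σ[y='p'](S) → 1
  S → 6
  π[z,y](S) → 6
  (σ[y='p'](S) ∪ π[z,y](S)) → 7
  σ[z='s']((σ[y='p'](S) ∪ π[z,y](S))) → 2
  S → 6
  π[z,y](S) → 6
  (σ[z='s']((σ[y='p'](S) ∪ π[z,y](S))) ∪ π[z,y](S)) → 8

|E| = 8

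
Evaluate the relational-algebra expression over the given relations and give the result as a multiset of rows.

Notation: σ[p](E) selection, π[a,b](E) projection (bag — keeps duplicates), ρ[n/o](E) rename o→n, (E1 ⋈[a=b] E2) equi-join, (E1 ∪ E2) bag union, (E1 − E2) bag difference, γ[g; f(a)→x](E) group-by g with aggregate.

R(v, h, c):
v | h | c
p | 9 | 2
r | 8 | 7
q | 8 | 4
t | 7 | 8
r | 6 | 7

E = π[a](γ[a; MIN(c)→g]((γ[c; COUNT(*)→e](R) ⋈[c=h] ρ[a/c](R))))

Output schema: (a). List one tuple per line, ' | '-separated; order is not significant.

Row counts bottom-up:
  R → 5
  γ[c; COUNT(*)→e](R) → 4
  R → 5
  ρ[a/c](R) → 5
  (γ[c; COUNT(*)→e](R) ⋈[c=h] ρ[a/c](R)) → 3
  γ[a; MIN(c)→g]((γ[c; COUNT(*)→e](R) ⋈[c=h] ρ[a/c](R))) → 3
  π[a](γ[a; MIN(c)→g]((γ[c; COUNT(*)→e](R) ⋈[c=h] ρ[a/c](R)))) → 3

== RESULT ==
a
4
7
8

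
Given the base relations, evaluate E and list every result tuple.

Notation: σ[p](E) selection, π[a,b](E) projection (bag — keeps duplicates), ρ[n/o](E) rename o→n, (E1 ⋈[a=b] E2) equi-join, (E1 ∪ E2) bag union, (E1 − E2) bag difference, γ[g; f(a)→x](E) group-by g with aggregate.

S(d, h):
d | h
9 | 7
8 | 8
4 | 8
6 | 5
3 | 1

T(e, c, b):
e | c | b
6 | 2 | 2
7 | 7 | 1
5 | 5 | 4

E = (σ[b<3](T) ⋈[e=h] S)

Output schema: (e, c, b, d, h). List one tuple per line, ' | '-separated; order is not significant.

Subexpression sizes:
  T → 3
  σ[b<3](T) → 2
  S → 5
  (σ[b<3](T) ⋈[e=h] S) → 1

== RESULT ==
e | c | b | d | h
7 | 7 | 1 | 9 | 7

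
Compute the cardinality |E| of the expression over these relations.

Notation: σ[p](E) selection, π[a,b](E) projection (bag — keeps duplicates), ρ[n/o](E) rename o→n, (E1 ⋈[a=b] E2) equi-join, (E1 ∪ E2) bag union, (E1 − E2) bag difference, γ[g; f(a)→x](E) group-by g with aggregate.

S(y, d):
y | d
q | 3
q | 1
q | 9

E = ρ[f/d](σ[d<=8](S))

Stepwise |·|:
  S → 3
  σ[d<=8](S) → 2
  ρ[f/d](σ[d<=8](S)) → 2

|E| = 2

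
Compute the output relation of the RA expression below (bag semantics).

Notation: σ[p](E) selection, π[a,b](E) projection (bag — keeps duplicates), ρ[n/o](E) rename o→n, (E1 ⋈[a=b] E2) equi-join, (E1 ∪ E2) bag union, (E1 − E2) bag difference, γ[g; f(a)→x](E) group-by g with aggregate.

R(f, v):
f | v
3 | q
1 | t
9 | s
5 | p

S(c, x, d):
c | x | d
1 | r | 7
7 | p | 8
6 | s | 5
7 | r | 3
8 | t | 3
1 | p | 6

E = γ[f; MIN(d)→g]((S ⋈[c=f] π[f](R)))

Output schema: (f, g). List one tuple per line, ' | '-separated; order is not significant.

Per-node cardinality:
  S → 6
  R → 4
  π[f](R) → 4
  (S ⋈[c=f] π[f](R)) → 2
  γ[f; MIN(d)→g]((S ⋈[c=f] π[f](R))) → 1

== RESULT ==
f | g
1 | 6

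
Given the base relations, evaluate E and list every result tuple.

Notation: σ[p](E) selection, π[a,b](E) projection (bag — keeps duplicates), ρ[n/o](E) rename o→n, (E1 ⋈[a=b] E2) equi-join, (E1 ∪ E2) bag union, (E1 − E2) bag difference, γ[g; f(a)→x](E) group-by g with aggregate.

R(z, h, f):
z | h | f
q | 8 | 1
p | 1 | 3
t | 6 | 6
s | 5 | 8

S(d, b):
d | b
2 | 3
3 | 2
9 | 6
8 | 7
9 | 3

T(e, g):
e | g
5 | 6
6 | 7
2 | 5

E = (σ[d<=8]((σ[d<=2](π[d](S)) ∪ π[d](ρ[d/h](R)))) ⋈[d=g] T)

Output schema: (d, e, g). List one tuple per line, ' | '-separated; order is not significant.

Per-node cardinality:
  S → 5
  π[d](S) → 5
  σ[d<=2](π[d](S)) → 1
  R → 4
  ρ[d/h](R) → 4
  π[d](ρ[d/h](R)) → 4
  (σ[d<=2](π[d](S)) ∪ π[d](ρ[d/h](R))) → 5
  σ[d<=8]((σ[d<=2](π[d](S)) ∪ π[d](ρ[d/h](R)))) → 5
  T → 3
  (σ[d<=8]((σ[d<=2](π[d](S)) ∪ π[d](ρ[d/h](R)))) ⋈[d=g] T) → 2

== RESULT ==
d | e | g
5 | 2 | 5
6 | 5 | 6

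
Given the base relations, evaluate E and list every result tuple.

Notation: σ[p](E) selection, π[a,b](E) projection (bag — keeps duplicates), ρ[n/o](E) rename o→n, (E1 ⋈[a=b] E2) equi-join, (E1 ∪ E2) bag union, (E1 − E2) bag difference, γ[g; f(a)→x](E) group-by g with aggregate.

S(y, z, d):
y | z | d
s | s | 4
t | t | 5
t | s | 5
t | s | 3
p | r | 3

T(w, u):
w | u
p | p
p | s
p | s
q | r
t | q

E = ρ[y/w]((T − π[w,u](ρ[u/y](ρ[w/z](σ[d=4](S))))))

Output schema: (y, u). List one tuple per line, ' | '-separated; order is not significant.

Per-node cardinality:
  T → 5
  S → 5
  σ[d=4](S) → 1
  ρ[w/z](σ[d=4](S)) → 1
  ρ[u/y](ρ[w/z](σ[d=4](S))) → 1
  π[w,u](ρ[u/y](ρ[w/z](σ[d=4](S)))) → 1
  (T − π[w,u](ρ[u/y](ρ[w/z](σ[d=4](S))))) → 5
  ρ[y/w]((T − π[w,u](ρ[u/y](ρ[w/z](σ[d=4](S)))))) → 5

== RESULT ==
y | u
p | p
p | s
p | s
q | r
t | q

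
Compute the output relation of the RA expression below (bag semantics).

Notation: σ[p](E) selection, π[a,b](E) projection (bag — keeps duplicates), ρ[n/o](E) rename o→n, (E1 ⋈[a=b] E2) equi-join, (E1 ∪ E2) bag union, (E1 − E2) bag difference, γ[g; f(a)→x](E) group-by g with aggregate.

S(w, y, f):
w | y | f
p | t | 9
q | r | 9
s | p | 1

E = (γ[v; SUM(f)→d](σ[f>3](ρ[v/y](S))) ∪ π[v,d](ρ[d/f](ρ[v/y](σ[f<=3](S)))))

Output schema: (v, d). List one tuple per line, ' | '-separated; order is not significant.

Subexpression sizes:
  S → 3
  ρ[v/y](S) → 3
  σ[f>3](ρ[v/y](S)) → 2
  γ[v; SUM(f)→d](σ[f>3](ρ[v/y](S))) → 2
  S → 3
  σ[f<=3](S) → 1
  ρ[v/y](σ[f<=3](S)) → 1
  ρ[d/f](ρ[v/y](σ[f<=3](S))) → 1
  π[v,d](ρ[d/f](ρ[v/y](σ[f<=3](S)))) → 1
  (γ[v; SUM(f)→d](σ[f>3](ρ[v/y](S))) ∪ π[v,d](ρ[d/f](ρ[v/y](σ[f<=3](S))))) → 3

== RESULT ==
v | d
p | 1
r | 9
t | 9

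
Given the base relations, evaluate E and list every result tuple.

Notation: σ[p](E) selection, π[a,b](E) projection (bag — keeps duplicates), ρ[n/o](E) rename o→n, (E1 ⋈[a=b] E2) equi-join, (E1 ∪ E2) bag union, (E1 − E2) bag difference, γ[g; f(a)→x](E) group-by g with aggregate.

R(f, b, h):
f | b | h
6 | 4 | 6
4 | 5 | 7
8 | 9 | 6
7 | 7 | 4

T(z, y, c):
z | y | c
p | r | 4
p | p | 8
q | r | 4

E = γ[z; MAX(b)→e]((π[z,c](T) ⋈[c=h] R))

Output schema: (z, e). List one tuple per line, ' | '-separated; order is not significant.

Subexpression sizes:
  T → 3
  π[z,c](T) → 3
  R → 4
  (π[z,c](T) ⋈[c=h] R) → 2
  γ[z; MAX(b)→e]((π[z,c](T) ⋈[c=h] R)) → 2

== RESULT ==
z | e
p | 7
q | 7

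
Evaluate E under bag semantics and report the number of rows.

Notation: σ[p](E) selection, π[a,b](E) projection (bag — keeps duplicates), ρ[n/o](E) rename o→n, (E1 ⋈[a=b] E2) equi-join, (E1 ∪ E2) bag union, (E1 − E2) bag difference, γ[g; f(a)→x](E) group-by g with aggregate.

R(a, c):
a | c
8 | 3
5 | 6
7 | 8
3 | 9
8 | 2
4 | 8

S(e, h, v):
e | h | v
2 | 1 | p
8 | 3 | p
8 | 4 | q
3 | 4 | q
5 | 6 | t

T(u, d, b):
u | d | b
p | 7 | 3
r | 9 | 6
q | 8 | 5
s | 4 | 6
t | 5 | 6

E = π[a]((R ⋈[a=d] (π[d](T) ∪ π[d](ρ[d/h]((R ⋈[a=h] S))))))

Per-node cardinality:
  R → 6
  T → 5
  π[d](T) → 5
  R → 6
  S → 5
  (R ⋈[a=h] S) → 3
  ρ[d/h]((R ⋈[a=h] S)) → 3
  π[d](ρ[d/h]((R ⋈[a=h] S))) → 3
  (π[d](T) ∪ π[d](ρ[d/h]((R ⋈[a=h] S)))) → 8
  (R ⋈[a=d] (π[d](T) ∪ π[d](ρ[d/h]((R ⋈[a=h] S))))) → 8
  π[a]((R ⋈[a=d] (π[d](T) ∪ π[d](ρ[d/h]((R ⋈[a=h] S)))))) → 8

|E| = 8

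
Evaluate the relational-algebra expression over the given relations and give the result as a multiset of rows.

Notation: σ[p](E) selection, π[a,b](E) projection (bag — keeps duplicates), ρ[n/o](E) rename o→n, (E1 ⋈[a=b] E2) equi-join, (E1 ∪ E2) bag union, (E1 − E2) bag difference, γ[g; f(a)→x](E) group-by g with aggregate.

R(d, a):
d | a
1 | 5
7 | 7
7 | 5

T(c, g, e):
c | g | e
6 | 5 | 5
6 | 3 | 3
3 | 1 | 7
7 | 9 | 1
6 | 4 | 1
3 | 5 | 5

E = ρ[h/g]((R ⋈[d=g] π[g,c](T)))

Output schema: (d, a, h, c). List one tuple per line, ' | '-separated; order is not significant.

Per-node cardinality:
  R → 3
  T → 6
  π[g,c](T) → 6
  (R ⋈[d=g] π[g,c](T)) → 1
  ρ[h/g]((R ⋈[d=g] π[g,c](T))) → 1

== RESULT ==
d | a | h | c
1 | 5 | 1 | 3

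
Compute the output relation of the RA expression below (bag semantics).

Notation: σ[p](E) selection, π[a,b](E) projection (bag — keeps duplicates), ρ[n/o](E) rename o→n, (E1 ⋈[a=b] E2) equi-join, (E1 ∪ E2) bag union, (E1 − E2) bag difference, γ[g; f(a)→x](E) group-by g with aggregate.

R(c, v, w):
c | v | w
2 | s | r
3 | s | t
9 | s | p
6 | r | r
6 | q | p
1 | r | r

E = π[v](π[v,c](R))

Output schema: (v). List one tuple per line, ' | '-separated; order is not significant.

Per-node cardinality:
  R → 6
  π[v,c](R) → 6
  π[v](π[v,c](R)) → 6

== RESULT ==
v
q
r
r
s
s
s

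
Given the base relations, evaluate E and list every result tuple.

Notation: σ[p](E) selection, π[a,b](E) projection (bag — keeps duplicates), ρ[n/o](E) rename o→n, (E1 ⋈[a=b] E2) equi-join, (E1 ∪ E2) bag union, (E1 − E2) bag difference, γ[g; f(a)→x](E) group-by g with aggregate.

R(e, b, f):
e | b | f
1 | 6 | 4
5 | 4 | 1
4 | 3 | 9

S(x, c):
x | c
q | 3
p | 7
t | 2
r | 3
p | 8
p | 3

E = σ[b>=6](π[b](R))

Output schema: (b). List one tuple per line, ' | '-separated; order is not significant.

Row counts bottom-up:
  R → 3
  π[b](R) → 3
  σ[b>=6](π[b](R)) → 1

== RESULT ==
b
6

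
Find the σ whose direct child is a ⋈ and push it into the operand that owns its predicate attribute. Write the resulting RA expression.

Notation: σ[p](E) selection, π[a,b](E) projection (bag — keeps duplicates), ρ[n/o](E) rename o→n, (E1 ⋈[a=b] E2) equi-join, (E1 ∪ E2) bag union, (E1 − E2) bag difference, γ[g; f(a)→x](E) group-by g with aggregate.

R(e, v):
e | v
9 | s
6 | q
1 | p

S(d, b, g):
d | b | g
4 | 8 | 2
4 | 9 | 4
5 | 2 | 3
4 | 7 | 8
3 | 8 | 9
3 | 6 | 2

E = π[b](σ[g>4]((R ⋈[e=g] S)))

σ filters on g, owned by the right side.
E' = π[b]((R ⋈[e=g] σ[g>4](S)))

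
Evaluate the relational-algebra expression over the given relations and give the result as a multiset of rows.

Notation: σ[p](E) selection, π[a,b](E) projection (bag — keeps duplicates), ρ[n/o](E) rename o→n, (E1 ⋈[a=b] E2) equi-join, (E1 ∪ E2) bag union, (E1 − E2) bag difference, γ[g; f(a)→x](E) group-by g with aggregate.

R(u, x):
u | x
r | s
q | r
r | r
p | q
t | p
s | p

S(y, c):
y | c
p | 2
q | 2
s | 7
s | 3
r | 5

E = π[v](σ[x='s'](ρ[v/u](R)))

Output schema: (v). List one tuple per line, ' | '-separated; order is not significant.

Row counts bottom-up:
  R → 6
  ρ[v/u](R) → 6
  σ[x='s'](ρ[v/u](R)) → 1
  π[v](σ[x='s'](ρ[v/u](R))) → 1

== RESULT ==
v
r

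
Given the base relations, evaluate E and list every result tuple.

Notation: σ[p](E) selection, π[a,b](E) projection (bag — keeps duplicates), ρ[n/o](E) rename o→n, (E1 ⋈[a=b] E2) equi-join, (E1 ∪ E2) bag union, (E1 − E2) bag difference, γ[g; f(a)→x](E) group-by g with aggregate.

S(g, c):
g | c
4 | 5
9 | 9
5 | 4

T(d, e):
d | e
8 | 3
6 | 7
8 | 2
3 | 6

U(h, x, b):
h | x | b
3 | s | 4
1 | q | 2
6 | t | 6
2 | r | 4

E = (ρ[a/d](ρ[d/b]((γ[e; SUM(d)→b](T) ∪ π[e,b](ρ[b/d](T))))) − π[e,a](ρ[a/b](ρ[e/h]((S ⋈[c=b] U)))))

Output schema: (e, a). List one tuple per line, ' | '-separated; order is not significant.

Stepwise |·|:
  T → 4
  γ[e; SUM(d)→b](T) → 4
  T → 4
  ρ[b/d](T) → 4
  π[e,b](ρ[b/d](T)) → 4
  (γ[e; SUM(d)→b](T) ∪ π[e,b](ρ[b/d](T))) → 8
  ρ[d/b]((γ[e; SUM(d)→b](T) ∪ π[e,b](ρ[b/d](T)))) → 8
  ρ[a/d](ρ[d/b]((γ[e; SUM(d)→b](T) ∪ π[e,b](ρ[b/d](T))))) → 8
  S → 3
  U → 4
  (S ⋈[c=b] U) → 2
  ρ[e/h]((S ⋈[c=b] U)) → 2
  ρ[a/b](ρ[e/h]((S ⋈[c=b] U))) → 2
  π[e,a](ρ[a/b](ρ[e/h]((S ⋈[c=b] U)))) → 2
  (ρ[a/d](ρ[d/b]((γ[e; SUM(d)→b](T) ∪ π[e,b](ρ[b/d](T))))) − π[e,a](ρ[a/b](ρ[e/h]((S ⋈[c=b] U))))) → 8

== RESULT ==
e | a
2 | 8
2 | 8
3 | 8
3 | 8
6 | 3
6 | 3
7 | 6
7 | 6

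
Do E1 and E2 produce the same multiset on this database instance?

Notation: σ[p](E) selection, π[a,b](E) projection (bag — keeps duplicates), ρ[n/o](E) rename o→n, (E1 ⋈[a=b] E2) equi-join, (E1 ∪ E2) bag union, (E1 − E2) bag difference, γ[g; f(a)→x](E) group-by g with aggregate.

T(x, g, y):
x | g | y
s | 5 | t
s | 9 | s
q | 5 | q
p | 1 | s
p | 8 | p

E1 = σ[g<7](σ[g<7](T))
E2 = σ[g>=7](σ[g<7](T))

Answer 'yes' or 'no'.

E1 stepwise |·|:
  T → 5
  σ[g<7](T) → 3
  σ[g<7](σ[g<7](T)) → 3
E2 stepwise |·|:
  T → 5
  σ[g<7](T) → 3
  σ[g>=7](σ[g<7](T)) → 0

E1 result:
x | g | y
p | 1 | s
q | 5 | q
s | 5 | t
E2 result:
x | g | y
(0 rows)
Witness: ('q', 5, 'q') appears 1× in E1 but 0× in E2.

no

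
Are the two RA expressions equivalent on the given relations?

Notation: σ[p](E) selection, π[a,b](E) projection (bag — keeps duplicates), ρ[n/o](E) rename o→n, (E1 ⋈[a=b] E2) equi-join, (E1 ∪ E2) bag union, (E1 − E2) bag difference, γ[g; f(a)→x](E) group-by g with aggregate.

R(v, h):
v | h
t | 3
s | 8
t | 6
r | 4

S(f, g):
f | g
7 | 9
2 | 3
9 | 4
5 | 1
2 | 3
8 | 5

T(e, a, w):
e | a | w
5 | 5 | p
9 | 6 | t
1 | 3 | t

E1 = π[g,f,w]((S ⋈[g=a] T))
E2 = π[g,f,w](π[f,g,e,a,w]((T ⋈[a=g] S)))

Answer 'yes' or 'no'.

E1 per-node cardinality:
  S → 6
  T → 3
  (S ⋈[g=a] T) → 3
  π[g,f,w]((S ⋈[g=a] T)) → 3
E2 per-node cardinality:
  T → 3
  S → 6
  (T ⋈[a=g] S) → 3
  π[f,g,e,a,w]((T ⋈[a=g] S)) → 3
  π[g,f,w](π[f,g,e,a,w]((T ⋈[a=g] S))) → 3

E1 and E2 produce the same multiset:
g | f | w
3 | 2 | t
3 | 2 | t
5 | 8 | p

yes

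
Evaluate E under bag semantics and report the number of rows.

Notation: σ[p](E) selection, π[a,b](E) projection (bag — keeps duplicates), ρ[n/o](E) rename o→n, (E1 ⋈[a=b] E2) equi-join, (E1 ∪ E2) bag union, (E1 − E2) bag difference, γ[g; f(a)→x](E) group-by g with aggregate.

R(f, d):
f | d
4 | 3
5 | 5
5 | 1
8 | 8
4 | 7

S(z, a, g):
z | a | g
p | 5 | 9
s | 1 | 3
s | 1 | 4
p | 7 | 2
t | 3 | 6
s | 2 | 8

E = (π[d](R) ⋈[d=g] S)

Row counts bottom-up:
  R → 5
  π[d](R) → 5
  S → 6
  (π[d](R) ⋈[d=g] S) → 2

|E| = 2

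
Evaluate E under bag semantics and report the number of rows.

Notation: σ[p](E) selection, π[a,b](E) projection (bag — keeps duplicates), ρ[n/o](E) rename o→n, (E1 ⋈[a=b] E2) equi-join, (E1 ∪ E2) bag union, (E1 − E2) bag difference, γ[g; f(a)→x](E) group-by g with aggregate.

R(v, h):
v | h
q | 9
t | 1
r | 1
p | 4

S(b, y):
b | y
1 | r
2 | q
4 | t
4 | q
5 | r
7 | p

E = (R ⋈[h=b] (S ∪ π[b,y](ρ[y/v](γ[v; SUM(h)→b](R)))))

Subexpression sizes:
  R → 4
  S → 6
  R → 4
  γ[v; SUM(h)→b](R) → 4
  ρ[y/v](γ[v; SUM(h)→b](R)) → 4
  π[b,y](ρ[y/v](γ[v; SUM(h)→b](R))) → 4
  (S ∪ π[b,y](ρ[y/v](γ[v; SUM(h)→b](R)))) → 10
  (R ⋈[h=b] (S ∪ π[b,y](ρ[y/v](γ[v; SUM(h)→b](R))))) → 10

|E| = 10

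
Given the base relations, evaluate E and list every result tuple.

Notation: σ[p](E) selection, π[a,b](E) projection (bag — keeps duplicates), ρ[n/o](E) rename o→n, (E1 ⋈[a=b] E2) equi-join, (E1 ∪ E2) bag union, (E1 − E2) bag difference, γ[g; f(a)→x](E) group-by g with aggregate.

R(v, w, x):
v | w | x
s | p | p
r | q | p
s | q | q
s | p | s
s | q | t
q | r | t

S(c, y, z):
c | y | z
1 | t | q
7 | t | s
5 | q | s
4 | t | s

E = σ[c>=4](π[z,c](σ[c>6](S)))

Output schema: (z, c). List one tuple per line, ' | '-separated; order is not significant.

Subexpression sizes:
  S → 4
  σ[c>6](S) → 1
  π[z,c](σ[c>6](S)) → 1
  σ[c>=4](π[z,c](σ[c>6](S))) → 1

== RESULT ==
z | c
s | 7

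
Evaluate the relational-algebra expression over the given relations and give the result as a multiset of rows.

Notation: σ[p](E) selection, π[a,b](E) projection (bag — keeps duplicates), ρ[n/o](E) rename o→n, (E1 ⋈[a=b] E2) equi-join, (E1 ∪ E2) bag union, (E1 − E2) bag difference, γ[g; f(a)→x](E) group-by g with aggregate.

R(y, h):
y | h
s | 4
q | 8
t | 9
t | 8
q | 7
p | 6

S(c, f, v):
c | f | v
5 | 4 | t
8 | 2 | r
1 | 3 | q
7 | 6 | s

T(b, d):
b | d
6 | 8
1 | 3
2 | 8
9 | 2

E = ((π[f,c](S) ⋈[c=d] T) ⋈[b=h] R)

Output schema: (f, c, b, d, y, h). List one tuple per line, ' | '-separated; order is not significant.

Subexpression sizes:
  S → 4
  π[f,c](S) → 4
  T → 4
  (π[f,c](S) ⋈[c=d] T) → 2
  R → 6
  ((π[f,c](S) ⋈[c=d] T) ⋈[b=h] R) → 1

== RESULT ==
f | c | b | d | y | h
2 | 8 | 6 | 8 | p | 6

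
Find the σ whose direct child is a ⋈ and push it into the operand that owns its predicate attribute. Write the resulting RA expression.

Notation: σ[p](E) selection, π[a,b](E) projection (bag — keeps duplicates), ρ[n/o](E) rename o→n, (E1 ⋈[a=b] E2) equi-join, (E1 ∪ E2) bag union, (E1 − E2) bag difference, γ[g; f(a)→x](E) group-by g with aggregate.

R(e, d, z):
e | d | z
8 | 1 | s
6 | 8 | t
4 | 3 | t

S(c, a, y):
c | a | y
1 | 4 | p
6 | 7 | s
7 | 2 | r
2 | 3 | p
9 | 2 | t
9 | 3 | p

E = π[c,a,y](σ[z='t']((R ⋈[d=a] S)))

σ filters on z, owned by the left side.
E' = π[c,a,y]((σ[z='t'](R) ⋈[d=a] S))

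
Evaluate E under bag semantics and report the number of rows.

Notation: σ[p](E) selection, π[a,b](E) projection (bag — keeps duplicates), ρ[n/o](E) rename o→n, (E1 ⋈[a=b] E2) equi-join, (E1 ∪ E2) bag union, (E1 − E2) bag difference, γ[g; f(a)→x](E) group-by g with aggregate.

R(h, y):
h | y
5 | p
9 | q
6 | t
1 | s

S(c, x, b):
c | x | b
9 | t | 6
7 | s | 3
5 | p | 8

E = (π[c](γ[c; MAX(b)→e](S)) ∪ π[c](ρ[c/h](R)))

Subexpression sizes:
  S → 3
  γ[c; MAX(b)→e](S) → 3
  π[c](γ[c; MAX(b)→e](S)) → 3
  R → 4
  ρ[c/h](R) → 4
  π[c](ρ[c/h](R)) → 4
  (π[c](γ[c; MAX(b)→e](S)) ∪ π[c](ρ[c/h](R))) → 7

|E| = 7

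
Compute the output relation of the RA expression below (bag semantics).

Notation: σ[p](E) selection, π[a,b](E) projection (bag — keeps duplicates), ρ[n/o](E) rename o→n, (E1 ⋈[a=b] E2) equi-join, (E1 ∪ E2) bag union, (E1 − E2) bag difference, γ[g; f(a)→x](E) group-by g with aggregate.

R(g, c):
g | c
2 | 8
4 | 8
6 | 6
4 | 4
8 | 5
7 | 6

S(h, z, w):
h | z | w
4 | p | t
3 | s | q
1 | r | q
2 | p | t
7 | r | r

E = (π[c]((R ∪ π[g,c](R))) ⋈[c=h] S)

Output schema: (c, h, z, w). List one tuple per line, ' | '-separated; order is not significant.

Per-node cardinality:
  R → 6
  R → 6
  π[g,c](R) → 6
  (R ∪ π[g,c](R)) → 12
  π[c]((R ∪ π[g,c](R))) → 12
  S → 5
  (π[c]((R ∪ π[g,c](R))) ⋈[c=h] S) → 2

== RESULT ==
c | h | z | w
4 | 4 | p | t
4 | 4 | p | t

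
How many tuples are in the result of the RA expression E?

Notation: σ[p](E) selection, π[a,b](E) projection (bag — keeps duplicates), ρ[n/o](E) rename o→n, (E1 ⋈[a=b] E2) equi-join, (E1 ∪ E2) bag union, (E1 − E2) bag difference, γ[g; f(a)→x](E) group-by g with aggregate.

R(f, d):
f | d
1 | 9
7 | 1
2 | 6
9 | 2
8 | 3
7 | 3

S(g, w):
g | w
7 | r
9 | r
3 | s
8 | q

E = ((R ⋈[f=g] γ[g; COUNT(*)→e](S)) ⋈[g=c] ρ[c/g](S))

Stepwise |·|:
  R → 6
  S → 4
  γ[g; COUNT(*)→e](S) → 4
  (R ⋈[f=g] γ[g; COUNT(*)→e](S)) → 4
  S → 4
  ρ[c/g](S) → 4
  ((R ⋈[f=g] γ[g; COUNT(*)→e](S)) ⋈[g=c] ρ[c/g](S)) → 4

|E| = 4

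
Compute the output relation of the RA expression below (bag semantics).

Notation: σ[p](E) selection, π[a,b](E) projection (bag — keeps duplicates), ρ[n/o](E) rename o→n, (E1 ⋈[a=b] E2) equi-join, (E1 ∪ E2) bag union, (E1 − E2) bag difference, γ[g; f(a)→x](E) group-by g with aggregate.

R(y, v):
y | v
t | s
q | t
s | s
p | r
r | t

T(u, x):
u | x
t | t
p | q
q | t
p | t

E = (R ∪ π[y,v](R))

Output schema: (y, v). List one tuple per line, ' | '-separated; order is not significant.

Per-node cardinality:
  R → 5
  R → 5
  π[y,v](R) → 5
  (R ∪ π[y,v](R)) → 10

== RESULT ==
y | v
p | r
p | r
q | t
q | t
r | t
r | t
s | s
s | s
t | s
t | s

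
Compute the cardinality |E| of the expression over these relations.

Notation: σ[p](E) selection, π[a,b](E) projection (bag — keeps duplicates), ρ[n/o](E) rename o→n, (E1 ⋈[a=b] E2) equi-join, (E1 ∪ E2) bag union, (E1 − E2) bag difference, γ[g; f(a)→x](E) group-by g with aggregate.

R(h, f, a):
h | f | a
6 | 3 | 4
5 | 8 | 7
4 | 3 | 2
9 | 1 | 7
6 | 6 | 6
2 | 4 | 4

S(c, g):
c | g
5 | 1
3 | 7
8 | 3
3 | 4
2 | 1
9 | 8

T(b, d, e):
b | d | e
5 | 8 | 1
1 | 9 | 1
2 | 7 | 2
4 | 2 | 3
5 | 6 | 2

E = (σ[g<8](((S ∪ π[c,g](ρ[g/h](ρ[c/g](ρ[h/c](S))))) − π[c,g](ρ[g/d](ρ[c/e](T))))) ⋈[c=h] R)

Per-node cardinality:
  S → 6
  S → 6
  ρ[h/c](S) → 6
  ρ[c/g](ρ[h/c](S)) → 6
  ρ[g/h](ρ[c/g](ρ[h/c](S))) → 6
  π[c,g](ρ[g/h](ρ[c/g](ρ[h/c](S)))) → 6
  (S ∪ π[c,g](ρ[g/h](ρ[c/g](ρ[h/c](S))))) → 12
  T → 5
  ρ[c/e](T) → 5
  ρ[g/d](ρ[c/e](T)) → 5
  π[c,g](ρ[g/d](ρ[c/e](T))) → 5
  ((S ∪ π[c,g](ρ[g/h](ρ[c/g](ρ[h/c](S))))) − π[c,g](ρ[g/d](ρ[c/e](T)))) → 12
  σ[g<8](((S ∪ π[c,g](ρ[g/h](ρ[c/g](ρ[h/c](S))))) − π[c,g](ρ[g/d](ρ[c/e](T))))) → 9
  R → 6
  (σ[g<8](((S ∪ π[c,g](ρ[g/h](ρ[c/g](ρ[h/c](S))))) − π[c,g](ρ[g/d](ρ[c/e](T))))) ⋈[c=h] R) → 3

|E| = 3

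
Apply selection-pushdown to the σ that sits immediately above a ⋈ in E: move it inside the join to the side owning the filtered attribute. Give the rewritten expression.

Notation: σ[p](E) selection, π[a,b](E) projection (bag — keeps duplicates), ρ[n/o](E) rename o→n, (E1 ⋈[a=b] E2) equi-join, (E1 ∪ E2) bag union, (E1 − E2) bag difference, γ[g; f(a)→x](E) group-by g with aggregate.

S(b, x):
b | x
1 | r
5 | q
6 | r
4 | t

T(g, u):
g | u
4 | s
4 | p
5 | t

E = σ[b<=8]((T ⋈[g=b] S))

σ filters on b, owned by the right side.
E' = (T ⋈[g=b] σ[b<=8](S))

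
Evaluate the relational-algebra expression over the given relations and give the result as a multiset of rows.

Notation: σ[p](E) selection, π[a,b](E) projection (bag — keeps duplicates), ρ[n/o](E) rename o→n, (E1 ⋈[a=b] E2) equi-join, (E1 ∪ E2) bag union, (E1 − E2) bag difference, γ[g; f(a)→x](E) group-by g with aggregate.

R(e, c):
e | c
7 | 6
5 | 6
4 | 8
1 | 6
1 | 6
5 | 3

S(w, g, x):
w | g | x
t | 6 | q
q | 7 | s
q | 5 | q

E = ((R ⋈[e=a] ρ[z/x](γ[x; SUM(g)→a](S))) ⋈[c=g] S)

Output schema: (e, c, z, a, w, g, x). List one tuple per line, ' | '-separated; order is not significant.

Row counts bottom-up:
  R → 6
  S → 3
  γ[x; SUM(g)→a](S) → 2
  ρ[z/x](γ[x; SUM(g)→a](S)) → 2
  (R ⋈[e=a] ρ[z/x](γ[x; SUM(g)→a](S))) → 1
  S → 3
  ((R ⋈[e=a] ρ[z/x](γ[x; SUM(g)→a](S))) ⋈[c=g] S) → 1

== RESULT ==
e | c | z | a | w | g | x
7 | 6 | s | 7 | t | 6 | q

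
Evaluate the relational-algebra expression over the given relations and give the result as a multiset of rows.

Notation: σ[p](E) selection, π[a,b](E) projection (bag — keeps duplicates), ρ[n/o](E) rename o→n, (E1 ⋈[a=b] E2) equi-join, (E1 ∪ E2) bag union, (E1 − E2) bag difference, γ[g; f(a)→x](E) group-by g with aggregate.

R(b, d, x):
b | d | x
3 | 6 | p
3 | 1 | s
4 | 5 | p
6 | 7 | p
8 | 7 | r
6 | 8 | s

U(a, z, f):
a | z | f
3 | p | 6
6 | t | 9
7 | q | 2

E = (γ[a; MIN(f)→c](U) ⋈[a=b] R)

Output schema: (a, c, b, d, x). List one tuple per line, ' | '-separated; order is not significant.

Subexpression sizes:
  U → 3
  γ[a; MIN(f)→c](U) → 3
  R → 6
  (γ[a; MIN(f)→c](U) ⋈[a=b] R) → 4

== RESULT ==
a | c | b | d | x
3 | 6 | 3 | 1 | s
3 | 6 | 3 | 6 | p
6 | 9 | 6 | 7 | p
6 | 9 | 6 | 8 | s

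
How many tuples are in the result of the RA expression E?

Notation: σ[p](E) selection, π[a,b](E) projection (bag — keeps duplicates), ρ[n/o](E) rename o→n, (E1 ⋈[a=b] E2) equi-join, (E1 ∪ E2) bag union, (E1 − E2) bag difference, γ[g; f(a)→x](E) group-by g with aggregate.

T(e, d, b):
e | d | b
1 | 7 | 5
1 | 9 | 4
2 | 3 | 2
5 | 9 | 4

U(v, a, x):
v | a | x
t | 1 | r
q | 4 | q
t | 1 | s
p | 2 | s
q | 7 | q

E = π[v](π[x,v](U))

Subexpression sizes:
  U → 5
  π[x,v](U) → 5
  π[v](π[x,v](U)) → 5

|E| = 5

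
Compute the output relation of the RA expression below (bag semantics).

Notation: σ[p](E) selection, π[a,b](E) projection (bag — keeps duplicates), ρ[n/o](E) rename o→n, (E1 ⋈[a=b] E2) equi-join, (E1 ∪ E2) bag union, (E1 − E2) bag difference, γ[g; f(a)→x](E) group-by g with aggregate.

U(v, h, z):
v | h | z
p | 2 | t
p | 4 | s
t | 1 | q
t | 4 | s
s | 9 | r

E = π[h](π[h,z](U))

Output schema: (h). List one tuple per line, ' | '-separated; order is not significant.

Stepwise |·|:
  U → 5
  π[h,z](U) → 5
  π[h](π[h,z](U)) → 5

== RESULT ==
h
1
2
4
4
9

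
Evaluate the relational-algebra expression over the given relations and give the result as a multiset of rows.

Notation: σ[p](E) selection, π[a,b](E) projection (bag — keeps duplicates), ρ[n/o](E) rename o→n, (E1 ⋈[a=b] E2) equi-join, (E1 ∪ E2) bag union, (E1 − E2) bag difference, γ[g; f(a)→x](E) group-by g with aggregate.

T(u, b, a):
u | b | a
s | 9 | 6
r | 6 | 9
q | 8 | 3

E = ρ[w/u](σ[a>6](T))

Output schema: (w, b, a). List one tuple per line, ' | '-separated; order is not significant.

Row counts bottom-up:
  T → 3
  σ[a>6](T) → 1
  ρ[w/u](σ[a>6](T)) → 1

== RESULT ==
w | b | a
r | 6 | 9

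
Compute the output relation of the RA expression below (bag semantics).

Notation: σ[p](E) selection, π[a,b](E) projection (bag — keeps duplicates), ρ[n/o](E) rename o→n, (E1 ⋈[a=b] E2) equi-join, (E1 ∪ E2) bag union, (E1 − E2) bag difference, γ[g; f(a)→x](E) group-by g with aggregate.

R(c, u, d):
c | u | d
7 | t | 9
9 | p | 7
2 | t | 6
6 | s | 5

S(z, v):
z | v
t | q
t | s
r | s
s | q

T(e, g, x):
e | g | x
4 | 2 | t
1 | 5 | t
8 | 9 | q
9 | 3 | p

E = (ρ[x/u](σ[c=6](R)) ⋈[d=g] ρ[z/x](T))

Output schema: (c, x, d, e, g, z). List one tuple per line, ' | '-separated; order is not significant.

Per-node cardinality:
  R → 4
  σ[c=6](R) → 1
  ρ[x/u](σ[c=6](R)) → 1
  T → 4
  ρ[z/x](T) → 4
  (ρ[x/u](σ[c=6](R)) ⋈[d=g] ρ[z/x](T)) → 1

== RESULT ==
c | x | d | e | g | z
6 | s | 5 | 1 | 5 | t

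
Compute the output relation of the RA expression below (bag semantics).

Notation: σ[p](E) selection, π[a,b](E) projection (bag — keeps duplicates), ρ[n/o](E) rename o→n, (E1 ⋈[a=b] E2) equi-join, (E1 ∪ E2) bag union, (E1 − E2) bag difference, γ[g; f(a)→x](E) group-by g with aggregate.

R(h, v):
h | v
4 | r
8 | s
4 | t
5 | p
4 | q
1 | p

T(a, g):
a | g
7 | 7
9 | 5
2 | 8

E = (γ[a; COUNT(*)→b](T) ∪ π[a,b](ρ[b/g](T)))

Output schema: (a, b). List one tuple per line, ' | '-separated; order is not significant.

Row counts bottom-up:
  T → 3
  γ[a; COUNT(*)→b](T) → 3
  T → 3
  ρ[b/g](T) → 3
  π[a,b](ρ[b/g](T)) → 3
  (γ[a; COUNT(*)→b](T) ∪ π[a,b](ρ[b/g](T))) → 6

== RESULT ==
a | b
2 | 1
2 | 8
7 | 1
7 | 7
9 | 1
9 | 5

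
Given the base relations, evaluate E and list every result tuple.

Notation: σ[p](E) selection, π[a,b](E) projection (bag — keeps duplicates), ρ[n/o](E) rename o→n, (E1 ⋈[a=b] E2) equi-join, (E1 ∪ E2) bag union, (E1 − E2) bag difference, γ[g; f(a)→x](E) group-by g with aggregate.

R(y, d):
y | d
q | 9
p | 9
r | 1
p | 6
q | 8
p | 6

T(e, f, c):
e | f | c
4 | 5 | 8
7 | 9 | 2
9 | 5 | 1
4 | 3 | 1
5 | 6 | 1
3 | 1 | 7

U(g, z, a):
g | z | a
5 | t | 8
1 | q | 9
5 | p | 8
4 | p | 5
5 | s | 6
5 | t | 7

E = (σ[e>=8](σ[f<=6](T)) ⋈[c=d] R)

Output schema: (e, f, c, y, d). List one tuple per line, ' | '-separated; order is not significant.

Per-node cardinality:
  T → 6
  σ[f<=6](T) → 5
  σ[e>=8](σ[f<=6](T)) → 1
  R → 6
  (σ[e>=8](σ[f<=6](T)) ⋈[c=d] R) → 1

== RESULT ==
e | f | c | y | d
9 | 5 | 1 | r | 1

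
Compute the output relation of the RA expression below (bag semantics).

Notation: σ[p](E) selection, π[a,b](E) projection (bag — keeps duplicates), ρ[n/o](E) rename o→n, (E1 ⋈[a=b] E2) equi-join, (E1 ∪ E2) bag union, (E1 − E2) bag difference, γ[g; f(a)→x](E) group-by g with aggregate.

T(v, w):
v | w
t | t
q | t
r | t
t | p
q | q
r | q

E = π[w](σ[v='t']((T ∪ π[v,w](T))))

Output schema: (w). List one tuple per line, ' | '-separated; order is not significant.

Row counts bottom-up:
  T → 6
  T → 6
  π[v,w](T) → 6
  (T ∪ π[v,w](T)) → 12
  σ[v='t']((T ∪ π[v,w](T))) → 4
  π[w](σ[v='t']((T ∪ π[v,w](T)))) → 4

== RESULT ==
w
p
p
t
t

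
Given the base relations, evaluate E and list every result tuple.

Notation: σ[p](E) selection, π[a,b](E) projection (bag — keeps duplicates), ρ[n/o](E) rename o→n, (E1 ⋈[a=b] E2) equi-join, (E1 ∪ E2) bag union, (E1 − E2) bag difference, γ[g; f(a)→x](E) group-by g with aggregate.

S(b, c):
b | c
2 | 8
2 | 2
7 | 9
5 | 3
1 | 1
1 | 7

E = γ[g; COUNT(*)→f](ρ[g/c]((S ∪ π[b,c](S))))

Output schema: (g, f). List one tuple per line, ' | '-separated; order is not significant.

Row counts bottom-up:
  S → 6
  S → 6
  π[b,c](S) → 6
  (S ∪ π[b,c](S)) → 12
  ρ[g/c]((S ∪ π[b,c](S))) → 12
  γ[g; COUNT(*)→f](ρ[g/c]((S ∪ π[b,c](S)))) → 6

== RESULT ==
g | f
1 | 2
2 | 2
3 | 2
7 | 2
8 | 2
9 | 2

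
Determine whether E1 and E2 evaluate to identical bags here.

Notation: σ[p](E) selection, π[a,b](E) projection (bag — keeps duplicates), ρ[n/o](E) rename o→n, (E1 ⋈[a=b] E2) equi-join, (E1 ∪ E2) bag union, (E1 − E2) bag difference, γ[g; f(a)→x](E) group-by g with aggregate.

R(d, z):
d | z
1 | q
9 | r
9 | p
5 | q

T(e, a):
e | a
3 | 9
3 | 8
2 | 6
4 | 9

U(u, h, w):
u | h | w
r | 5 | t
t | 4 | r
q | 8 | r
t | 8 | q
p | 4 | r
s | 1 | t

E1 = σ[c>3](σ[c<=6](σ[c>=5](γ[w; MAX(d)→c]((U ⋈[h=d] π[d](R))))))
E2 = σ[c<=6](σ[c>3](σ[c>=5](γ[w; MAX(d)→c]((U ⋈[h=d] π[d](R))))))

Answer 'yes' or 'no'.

E1 per-node cardinality:
  U → 6
  R → 4
  π[d](R) → 4
  (U ⋈[h=d] π[d](R)) → 2
  γ[w; MAX(d)→c]((U ⋈[h=d] π[d](R))) → 1
  σ[c>=5](γ[w; MAX(d)→c]((U ⋈[h=d] π[d](R)))) → 1
  σ[c<=6](σ[c>=5](γ[w; MAX(d)→c]((U ⋈[h=d] π[d](R))))) → 1
  σ[c>3](σ[c<=6](σ[c>=5](γ[w; MAX(d)→c]((U ⋈[h=d] π[d](R)))))) → 1
E2 per-node cardinality:
  U → 6
  R → 4
  π[d](R) → 4
  (U ⋈[h=d] π[d](R)) → 2
  γ[w; MAX(d)→c]((U ⋈[h=d] π[d](R))) → 1
  σ[c>=5](γ[w; MAX(d)→c]((U ⋈[h=d] π[d](R)))) → 1
  σ[c>3](σ[c>=5](γ[w; MAX(d)→c]((U ⋈[h=d] π[d](R))))) → 1
  σ[c<=6](σ[c>3](σ[c>=5](γ[w; MAX(d)→c]((U ⋈[h=d] π[d](R)))))) → 1

E1 and E2 produce the same multiset:
w | c
t | 5

yes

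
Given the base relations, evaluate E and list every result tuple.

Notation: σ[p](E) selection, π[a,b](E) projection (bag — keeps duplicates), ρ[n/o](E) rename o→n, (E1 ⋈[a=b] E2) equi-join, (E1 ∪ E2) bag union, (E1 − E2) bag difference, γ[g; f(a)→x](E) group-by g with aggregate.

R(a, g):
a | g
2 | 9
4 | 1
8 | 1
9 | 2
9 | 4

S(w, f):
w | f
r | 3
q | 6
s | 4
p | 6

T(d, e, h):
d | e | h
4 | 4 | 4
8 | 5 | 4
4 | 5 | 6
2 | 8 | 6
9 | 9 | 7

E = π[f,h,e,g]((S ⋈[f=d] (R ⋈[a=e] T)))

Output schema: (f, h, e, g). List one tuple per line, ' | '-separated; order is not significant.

Stepwise |·|:
  S → 4
  R → 5
  T → 5
  (R ⋈[a=e] T) → 4
  (S ⋈[f=d] (R ⋈[a=e] T)) → 1
  π[f,h,e,g]((S ⋈[f=d] (R ⋈[a=e] T))) → 1

== RESULT ==
f | h | e | g
4 | 4 | 4 | 1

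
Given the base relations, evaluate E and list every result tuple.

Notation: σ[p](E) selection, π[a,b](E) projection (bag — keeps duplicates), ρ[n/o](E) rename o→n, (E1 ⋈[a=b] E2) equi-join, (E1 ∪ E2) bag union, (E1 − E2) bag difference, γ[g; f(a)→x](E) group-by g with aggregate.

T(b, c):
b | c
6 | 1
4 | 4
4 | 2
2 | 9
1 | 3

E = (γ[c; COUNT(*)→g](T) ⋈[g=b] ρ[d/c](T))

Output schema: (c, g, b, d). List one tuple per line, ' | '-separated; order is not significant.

Row counts bottom-up:
  T → 5
  γ[c; COUNT(*)→g](T) → 5
  T → 5
  ρ[d/c](T) → 5
  (γ[c; COUNT(*)→g](T) ⋈[g=b] ρ[d/c](T)) → 5

== RESULT ==
c | g | b | d
1 | 1 | 1 | 3
2 | 1 | 1 | 3
3 | 1 | 1 | 3
4 | 1 | 1 | 3
9 | 1 | 1 | 3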